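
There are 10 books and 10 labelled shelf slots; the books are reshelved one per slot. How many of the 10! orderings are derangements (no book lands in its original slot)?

1334961

!10 = 10! · Σ_{k=0}^{10} (-1)^k/k!
= 10! - 10!/1! + 10!/2! - 10!/3! + 10!/4! - 10!/5! + 10!/6! - 10!/7! + 10!/8! - 10!/9! + 10!/10!
= 3628800 - 3628800 + 1814400 - 604800 + 151200 - 30240 + 5040 - 720 + 90 - 10 + 1
= 1334961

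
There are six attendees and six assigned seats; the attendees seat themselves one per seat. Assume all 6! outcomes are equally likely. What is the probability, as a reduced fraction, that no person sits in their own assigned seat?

Favorable outcomes: !6 = 265.
Total outcomes: 6! = 720.
Probability = 265/720 = 53/144.

53/144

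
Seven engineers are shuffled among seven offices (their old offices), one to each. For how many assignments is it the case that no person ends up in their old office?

1854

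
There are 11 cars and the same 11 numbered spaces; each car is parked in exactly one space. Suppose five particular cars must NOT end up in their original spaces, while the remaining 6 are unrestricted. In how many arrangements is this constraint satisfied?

Inclusion-exclusion on the 5 forbidden self-matches:
Σ_{j=0}^{5} (-1)^j C(5,j)(11-j)!
= C(5,0)·11! - C(5,1)·10! + C(5,2)·9! - C(5,3)·8! + C(5,4)·7! - C(5,5)·6!
= 39916800 - 18144000 + 3628800 - 403200 + 25200 - 720
= 25022880

25022880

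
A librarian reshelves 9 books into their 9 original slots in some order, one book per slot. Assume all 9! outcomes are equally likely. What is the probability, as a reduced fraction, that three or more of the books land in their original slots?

29143/362880

Favorable outcomes: Σ_{i≥3} C(9,i)·!(9-i) = 84·265 + 126·44 + 126·9 + 84·2 + 36·1 + 9·0 + 1·1 = 29143.
Total outcomes: 9! = 362880.
Probability = 29143/362880 = 29143/362880.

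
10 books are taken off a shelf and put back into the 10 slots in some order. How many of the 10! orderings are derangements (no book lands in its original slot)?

1334961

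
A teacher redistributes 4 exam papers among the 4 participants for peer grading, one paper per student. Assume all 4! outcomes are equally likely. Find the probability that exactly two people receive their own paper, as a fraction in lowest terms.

Favorable outcomes: C(4,2)·!2 = 6·1 = 6.
Total outcomes: 4! = 24.
Probability = 6/24 = 1/4.

1/4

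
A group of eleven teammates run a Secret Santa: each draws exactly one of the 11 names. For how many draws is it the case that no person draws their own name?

14684570

!11 = 11! · Σ_{k=0}^{11} (-1)^k/k!
= 11! - 11!/1! + 11!/2! - 11!/3! + 11!/4! - 11!/5! + 11!/6! - 11!/7! + 11!/8! - 11!/9! + 11!/10! - 11!/11!
= 39916800 - 39916800 + 19958400 - 6652800 + 1663200 - 332640 + 55440 - 7920 + 990 - 110 + 11 - 1
= 14684570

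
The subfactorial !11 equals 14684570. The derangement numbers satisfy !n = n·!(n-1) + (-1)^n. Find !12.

!12 = 12·14684570 + 1 = 176214841.

176214841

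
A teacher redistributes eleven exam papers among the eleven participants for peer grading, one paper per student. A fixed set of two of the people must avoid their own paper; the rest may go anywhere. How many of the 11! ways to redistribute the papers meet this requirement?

33022080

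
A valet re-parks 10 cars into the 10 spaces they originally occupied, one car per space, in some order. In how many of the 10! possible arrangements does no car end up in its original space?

1334961

The subfactorial !10 = [10!/e] (nearest integer).
10! = 3628800, and 3628800/e ≈ 1334960.92, so !10 = 1334961.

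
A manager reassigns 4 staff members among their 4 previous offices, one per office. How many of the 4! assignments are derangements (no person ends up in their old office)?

By inclusion-exclusion, !4 = Σ (-1)^k · 4!/k! for k=0..4
= 4! - 4!/1! + 4!/2! - 4!/3! + 4!/4!
= 24 - 24 + 12 - 4 + 1
= 9

9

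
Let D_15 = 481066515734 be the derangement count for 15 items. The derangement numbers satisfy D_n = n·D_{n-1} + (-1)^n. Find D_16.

7697064251745

D_16 = 16·481066515734 + 1 = 7697064251745.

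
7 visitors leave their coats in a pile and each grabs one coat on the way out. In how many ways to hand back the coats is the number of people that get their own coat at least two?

Sum C(7,i)·!(7-i) for i = 2..7:
  i=2: C(7,2)·!5 = 21·44 = 924
  i=3: C(7,3)·!4 = 35·9 = 315
  i=4: C(7,4)·!3 = 35·2 = 70
  i=5: C(7,5)·!2 = 21·1 = 21
  i=6: C(7,6)·!1 = 7·0 = 0
  i=7: C(7,7)·!0 = 1·1 = 1
Total = 1331.

1331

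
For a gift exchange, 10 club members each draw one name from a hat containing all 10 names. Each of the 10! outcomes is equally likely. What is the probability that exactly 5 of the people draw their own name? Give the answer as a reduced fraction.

11/3600

Favorable outcomes: C(10,5)·!5 = 252·44 = 11088.
Total outcomes: 10! = 3628800.
Probability = 11088/3628800 = 11/3600.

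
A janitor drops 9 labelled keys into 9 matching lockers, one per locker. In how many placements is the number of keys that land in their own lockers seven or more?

37

Sum C(9,i)·!(9-i) for i = 7..9:
  i=7: C(9,7)·!2 = 36·1 = 36
  i=8: C(9,8)·!1 = 9·0 = 0
  i=9: C(9,9)·!0 = 1·1 = 1
Total = 37.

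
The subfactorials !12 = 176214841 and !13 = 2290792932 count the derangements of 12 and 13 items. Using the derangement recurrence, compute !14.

32071101049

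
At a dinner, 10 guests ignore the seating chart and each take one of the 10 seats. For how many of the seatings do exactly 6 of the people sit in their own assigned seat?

1890

Choose which 6 of the 10 are fixed: C(10,6) = 210.
The other 4 form a derangement: !4 = 9.
Total: 210 × 9 = 1890.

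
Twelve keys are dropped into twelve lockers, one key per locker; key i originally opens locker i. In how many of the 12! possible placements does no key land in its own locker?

The number of derangements of 12 is !12 = Σ_{k=0}^{12} (-1)^k·12!/k!
= 12! - 12!/1! + 12!/2! - 12!/3! + 12!/4! - 12!/5! + 12!/6! - 12!/7! + 12!/8! - 12!/9! + 12!/10! - 12!/11! + 12!/12!
= 479001600 - 479001600 + 239500800 - 79833600 + 19958400 - 3991680 + 665280 - 95040 + 11880 - 1320 + 132 - 12 + 1
= 176214841

176214841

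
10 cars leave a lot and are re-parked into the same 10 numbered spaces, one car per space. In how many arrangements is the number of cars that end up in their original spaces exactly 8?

45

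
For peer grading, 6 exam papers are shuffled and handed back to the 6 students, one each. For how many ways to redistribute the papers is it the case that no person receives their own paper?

265

Use !n = (n-1)(!(n-1) + !(n-2)).
!6 = 5·(44 + 9) = 5·53 = 265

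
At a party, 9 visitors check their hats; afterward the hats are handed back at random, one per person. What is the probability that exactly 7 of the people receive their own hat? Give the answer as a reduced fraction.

1/10080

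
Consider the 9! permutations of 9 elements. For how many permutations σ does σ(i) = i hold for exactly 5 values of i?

1134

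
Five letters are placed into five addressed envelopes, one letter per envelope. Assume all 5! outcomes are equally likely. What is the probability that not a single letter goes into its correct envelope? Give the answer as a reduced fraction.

Favorable outcomes: !5 = 44.
Total outcomes: 5! = 120.
Probability = 44/120 = 11/30.

11/30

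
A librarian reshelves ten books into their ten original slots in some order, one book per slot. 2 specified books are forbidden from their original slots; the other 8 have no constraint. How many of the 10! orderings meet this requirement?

Let A_j be the event that the j-th constrained one is fixed. By inclusion-exclusion over the 2 events:
Σ_{j=0}^{2} (-1)^j C(2,j)(10-j)!
= C(2,0)·10! - C(2,1)·9! + C(2,2)·8!
= 3628800 - 725760 + 40320
= 2943360

2943360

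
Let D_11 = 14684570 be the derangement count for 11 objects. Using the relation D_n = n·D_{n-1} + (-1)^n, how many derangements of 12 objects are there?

D_12 = 12·14684570 + 1 = 176214841.

176214841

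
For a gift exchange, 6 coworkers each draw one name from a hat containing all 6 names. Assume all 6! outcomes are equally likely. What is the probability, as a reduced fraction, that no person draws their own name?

Favorable outcomes: !6 = 265.
Total outcomes: 6! = 720.
Probability = 265/720 = 53/144.

53/144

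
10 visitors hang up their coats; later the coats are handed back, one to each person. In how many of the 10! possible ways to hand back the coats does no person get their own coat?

!10 = 10! · Σ_{k=0}^{10} (-1)^k/k!
= 10! - 10!/1! + 10!/2! - 10!/3! + 10!/4! - 10!/5! + 10!/6! - 10!/7! + 10!/8! - 10!/9! + 10!/10!
= 3628800 - 3628800 + 1814400 - 604800 + 151200 - 30240 + 5040 - 720 + 90 - 10 + 1
= 1334961

1334961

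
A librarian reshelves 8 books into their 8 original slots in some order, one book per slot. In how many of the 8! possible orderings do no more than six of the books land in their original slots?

# with exactly i fixed is C(8,i)·!(8-i); sum over i=0..6:
  i=0: C(8,0)·!8 = 1·14833 = 14833
  i=1: C(8,1)·!7 = 8·1854 = 14832
  i=2: C(8,2)·!6 = 28·265 = 7420
  i=3: C(8,3)·!5 = 56·44 = 2464
  i=4: C(8,4)·!4 = 70·9 = 630
  i=5: C(8,5)·!3 = 56·2 = 112
  i=6: C(8,6)·!2 = 28·1 = 28
Total = 40319.

40319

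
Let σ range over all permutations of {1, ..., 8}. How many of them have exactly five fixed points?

112

Pick the 5 fixed positions: C(8,5) = 56 ways.
The other 3 form a derangement: !3 = 2.
Total: 56 × 2 = 112.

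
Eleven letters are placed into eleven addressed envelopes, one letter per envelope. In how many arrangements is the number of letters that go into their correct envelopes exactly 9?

Pick the 9 fixed positions: C(11,9) = 55 ways.
The remaining 2 must be deranged: !2 = 1.
Total: 55 × 1 = 55.

55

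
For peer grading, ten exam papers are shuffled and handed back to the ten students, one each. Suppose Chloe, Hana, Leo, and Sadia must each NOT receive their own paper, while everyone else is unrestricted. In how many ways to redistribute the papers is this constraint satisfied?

2399760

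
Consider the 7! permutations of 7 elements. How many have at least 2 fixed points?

1331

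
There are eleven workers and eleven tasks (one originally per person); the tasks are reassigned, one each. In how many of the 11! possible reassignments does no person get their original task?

Recurrence: !11 = 11·!10 + (-1)^11.
!11 = 11·1334961 - 1 = 14684570

14684570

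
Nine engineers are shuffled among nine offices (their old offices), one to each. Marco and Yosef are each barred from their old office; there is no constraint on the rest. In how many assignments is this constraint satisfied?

287280

Let A_j be the event that the j-th constrained one is fixed. By inclusion-exclusion over the 2 events:
Σ_{j=0}^{2} (-1)^j C(2,j)(9-j)!
= C(2,0)·9! - C(2,1)·8! + C(2,2)·7!
= 362880 - 80640 + 5040
= 287280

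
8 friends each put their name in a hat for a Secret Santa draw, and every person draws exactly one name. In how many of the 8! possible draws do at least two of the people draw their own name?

10655

# with exactly i fixed is C(8,i)·!(8-i); sum over i=2..8:
  i=2: C(8,2)·!6 = 28·265 = 7420
  i=3: C(8,3)·!5 = 56·44 = 2464
  i=4: C(8,4)·!4 = 70·9 = 630
  i=5: C(8,5)·!3 = 56·2 = 112
  i=6: C(8,6)·!2 = 28·1 = 28
  i=7: C(8,7)·!1 = 8·0 = 0
  i=8: C(8,8)·!0 = 1·1 = 1
Total = 10655.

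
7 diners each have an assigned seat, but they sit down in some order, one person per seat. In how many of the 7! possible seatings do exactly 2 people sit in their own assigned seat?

924

Choose which 2 of the 7 are fixed: C(7,2) = 21.
The remaining 5 must be deranged: !5 = 44.
Total: 21 × 44 = 924.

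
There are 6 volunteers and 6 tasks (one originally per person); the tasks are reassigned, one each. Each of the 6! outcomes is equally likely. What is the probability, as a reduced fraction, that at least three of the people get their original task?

7/90

Favorable outcomes: Σ_{i≥3} C(6,i)·!(6-i) = 20·2 + 15·1 + 6·0 + 1·1 = 56.
Total outcomes: 6! = 720.
Probability = 56/720 = 7/90.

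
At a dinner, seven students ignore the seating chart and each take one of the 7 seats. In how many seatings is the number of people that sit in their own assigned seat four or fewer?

5018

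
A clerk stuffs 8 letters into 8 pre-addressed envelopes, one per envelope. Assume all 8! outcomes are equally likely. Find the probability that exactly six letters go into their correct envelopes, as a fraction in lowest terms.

Favorable outcomes: C(8,6)·!2 = 28·1 = 28.
Total outcomes: 8! = 40320.
Probability = 28/40320 = 1/1440.

1/1440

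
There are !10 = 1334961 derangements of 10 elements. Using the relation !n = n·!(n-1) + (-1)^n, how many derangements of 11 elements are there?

!11 = 11·1334961 - 1 = 14684570.

14684570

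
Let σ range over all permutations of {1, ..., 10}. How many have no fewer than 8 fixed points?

# with exactly i fixed is C(10,i)·!(10-i); sum over i=8..10:
  i=8: C(10,8)·!2 = 45·1 = 45
  i=9: C(10,9)·!1 = 10·0 = 0
  i=10: C(10,10)·!0 = 1·1 = 1
Total = 46.

46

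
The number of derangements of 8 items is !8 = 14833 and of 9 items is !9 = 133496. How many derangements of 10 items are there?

1334961

!10 = (10-1)·(!9 + !8) = 9·(133496 + 14833) = 9·148329 = 1334961.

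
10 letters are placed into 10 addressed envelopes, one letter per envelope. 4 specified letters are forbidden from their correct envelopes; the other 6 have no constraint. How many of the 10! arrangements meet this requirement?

Let A_j be the event that the j-th constrained one is fixed. By inclusion-exclusion over the 4 events:
Σ_{j=0}^{4} (-1)^j C(4,j)(10-j)!
= C(4,0)·10! - C(4,1)·9! + C(4,2)·8! - C(4,3)·7! + C(4,4)·6!
= 3628800 - 1451520 + 241920 - 20160 + 720
= 2399760

2399760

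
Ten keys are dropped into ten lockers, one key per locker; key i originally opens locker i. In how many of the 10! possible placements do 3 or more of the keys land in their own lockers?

291394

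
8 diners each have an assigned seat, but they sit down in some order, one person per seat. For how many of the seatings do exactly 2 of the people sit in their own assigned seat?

7420

Choose which 2 of the 8 are fixed: C(8,2) = 28.
The other 6 form a derangement: !6 = 265.
Total: 28 × 265 = 7420.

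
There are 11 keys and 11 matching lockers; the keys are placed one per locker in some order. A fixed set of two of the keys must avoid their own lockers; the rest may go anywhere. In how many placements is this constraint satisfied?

Let A_j be the event that the j-th constrained one is fixed. By inclusion-exclusion over the 2 events:
Σ_{j=0}^{2} (-1)^j C(2,j)(11-j)!
= C(2,0)·11! - C(2,1)·10! + C(2,2)·9!
= 39916800 - 7257600 + 362880
= 33022080

33022080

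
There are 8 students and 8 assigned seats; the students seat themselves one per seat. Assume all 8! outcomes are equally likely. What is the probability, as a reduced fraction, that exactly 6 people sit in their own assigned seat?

Favorable outcomes: C(8,6)·!2 = 28·1 = 28.
Total outcomes: 8! = 40320.
Probability = 28/40320 = 1/1440.

1/1440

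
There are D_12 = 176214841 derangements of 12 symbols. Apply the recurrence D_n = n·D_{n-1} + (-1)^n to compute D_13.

2290792932

D_13 = 13·176214841 - 1 = 2290792932.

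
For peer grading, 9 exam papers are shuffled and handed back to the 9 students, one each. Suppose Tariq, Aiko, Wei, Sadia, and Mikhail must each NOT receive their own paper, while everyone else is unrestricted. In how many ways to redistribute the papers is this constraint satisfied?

Let A_j be the event that the j-th constrained one is fixed. By inclusion-exclusion over the 5 events:
Σ_{j=0}^{5} (-1)^j C(5,j)(9-j)!
= C(5,0)·9! - C(5,1)·8! + C(5,2)·7! - C(5,3)·6! + C(5,4)·5! - C(5,5)·4!
= 362880 - 201600 + 50400 - 7200 + 600 - 24
= 205056

205056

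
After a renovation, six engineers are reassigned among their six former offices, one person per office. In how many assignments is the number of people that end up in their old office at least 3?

56

Sum C(6,i)·!(6-i) for i = 3..6:
  i=3: C(6,3)·!3 = 20·2 = 40
  i=4: C(6,4)·!2 = 15·1 = 15
  i=5: C(6,5)·!1 = 6·0 = 0
  i=6: C(6,6)·!0 = 1·1 = 1
Total = 56.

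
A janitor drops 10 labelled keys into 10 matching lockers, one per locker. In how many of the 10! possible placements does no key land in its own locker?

!10 = 10! · Σ_{k=0}^{10} (-1)^k/k!
= 10! - 10!/1! + 10!/2! - 10!/3! + 10!/4! - 10!/5! + 10!/6! - 10!/7! + 10!/8! - 10!/9! + 10!/10!
= 3628800 - 3628800 + 1814400 - 604800 + 151200 - 30240 + 5040 - 720 + 90 - 10 + 1
= 1334961

1334961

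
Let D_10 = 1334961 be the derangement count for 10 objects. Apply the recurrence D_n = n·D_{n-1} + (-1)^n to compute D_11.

D_11 = 11·1334961 - 1 = 14684570.

14684570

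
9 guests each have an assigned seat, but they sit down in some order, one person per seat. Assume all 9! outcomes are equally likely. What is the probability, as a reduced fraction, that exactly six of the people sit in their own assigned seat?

1/2160

Favorable outcomes: C(9,6)·!3 = 84·2 = 168.
Total outcomes: 9! = 362880.
Probability = 168/362880 = 1/2160.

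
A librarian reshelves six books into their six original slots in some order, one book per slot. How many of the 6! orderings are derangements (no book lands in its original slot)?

265

By inclusion-exclusion, !6 = Σ (-1)^k · 6!/k! for k=0..6
= 6! - 6!/1! + 6!/2! - 6!/3! + 6!/4! - 6!/5! + 6!/6!
= 720 - 720 + 360 - 120 + 30 - 6 + 1
= 265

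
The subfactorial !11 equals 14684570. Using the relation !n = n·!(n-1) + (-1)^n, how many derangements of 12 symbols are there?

176214841

!12 = 12·14684570 + 1 = 176214841.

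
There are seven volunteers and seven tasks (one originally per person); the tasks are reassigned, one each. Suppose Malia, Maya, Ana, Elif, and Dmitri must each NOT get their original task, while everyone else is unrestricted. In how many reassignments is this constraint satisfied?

Let A_j be the event that the j-th constrained one is fixed. By inclusion-exclusion over the 5 events:
Σ_{j=0}^{5} (-1)^j C(5,j)(7-j)!
= C(5,0)·7! - C(5,1)·6! + C(5,2)·5! - C(5,3)·4! + C(5,4)·3! - C(5,5)·2!
= 5040 - 3600 + 1200 - 240 + 30 - 2
= 2428

2428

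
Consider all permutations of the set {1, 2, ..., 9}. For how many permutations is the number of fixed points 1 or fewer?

# with exactly i fixed is C(9,i)·!(9-i); sum over i=0..1:
  i=0: C(9,0)·!9 = 1·133496 = 133496
  i=1: C(9,1)·!8 = 9·14833 = 133497
Total = 266993.

266993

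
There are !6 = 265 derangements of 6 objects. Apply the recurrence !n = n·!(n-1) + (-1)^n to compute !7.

!7 = 7·265 - 1 = 1854.

1854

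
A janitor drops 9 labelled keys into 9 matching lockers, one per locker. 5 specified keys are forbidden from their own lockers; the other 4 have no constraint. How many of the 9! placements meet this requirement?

Let A_j be the event that the j-th constrained one is fixed. By inclusion-exclusion over the 5 events:
Σ_{j=0}^{5} (-1)^j C(5,j)(9-j)!
= C(5,0)·9! - C(5,1)·8! + C(5,2)·7! - C(5,3)·6! + C(5,4)·5! - C(5,5)·4!
= 362880 - 201600 + 50400 - 7200 + 600 - 24
= 205056

205056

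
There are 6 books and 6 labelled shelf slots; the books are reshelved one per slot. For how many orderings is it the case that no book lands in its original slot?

The number of derangements of 6 is !6 = Σ_{k=0}^{6} (-1)^k·6!/k!
= 6! - 6!/1! + 6!/2! - 6!/3! + 6!/4! - 6!/5! + 6!/6!
= 720 - 720 + 360 - 120 + 30 - 6 + 1
= 265

265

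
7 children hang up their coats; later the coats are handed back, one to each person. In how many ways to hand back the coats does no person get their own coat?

The subfactorial !7 = [7!/e] (nearest integer).
7! = 5040, and 5040/e ≈ 1854.11, so !7 = 1854.

1854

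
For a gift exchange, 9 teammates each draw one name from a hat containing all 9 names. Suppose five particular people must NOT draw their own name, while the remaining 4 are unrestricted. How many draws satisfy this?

205056

Inclusion-exclusion on the 5 forbidden self-matches:
Σ_{j=0}^{5} (-1)^j C(5,j)(9-j)!
= C(5,0)·9! - C(5,1)·8! + C(5,2)·7! - C(5,3)·6! + C(5,4)·5! - C(5,5)·4!
= 362880 - 201600 + 50400 - 7200 + 600 - 24
= 205056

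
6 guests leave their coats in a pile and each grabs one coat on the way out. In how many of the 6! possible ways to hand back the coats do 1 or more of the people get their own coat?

Sum C(6,i)·!(6-i) for i = 1..6:
  i=1: C(6,1)·!5 = 6·44 = 264
  i=2: C(6,2)·!4 = 15·9 = 135
  i=3: C(6,3)·!3 = 20·2 = 40
  i=4: C(6,4)·!2 = 15·1 = 15
  i=5: C(6,5)·!1 = 6·0 = 0
  i=6: C(6,6)·!0 = 1·1 = 1
Total = 455.

455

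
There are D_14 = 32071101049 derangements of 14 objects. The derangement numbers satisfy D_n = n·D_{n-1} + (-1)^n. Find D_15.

D_15 = 15·32071101049 - 1 = 481066515734.

481066515734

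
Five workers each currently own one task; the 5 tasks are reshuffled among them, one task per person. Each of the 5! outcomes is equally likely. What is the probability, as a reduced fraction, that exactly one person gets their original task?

3/8

Favorable outcomes: C(5,1)·!4 = 5·9 = 45.
Total outcomes: 5! = 120.
Probability = 45/120 = 3/8.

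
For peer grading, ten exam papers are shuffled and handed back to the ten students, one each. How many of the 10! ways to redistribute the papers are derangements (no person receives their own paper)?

1334961

!10 = 10! · Σ_{k=0}^{10} (-1)^k/k!
= 10! - 10!/1! + 10!/2! - 10!/3! + 10!/4! - 10!/5! + 10!/6! - 10!/7! + 10!/8! - 10!/9! + 10!/10!
= 3628800 - 3628800 + 1814400 - 604800 + 151200 - 30240 + 5040 - 720 + 90 - 10 + 1
= 1334961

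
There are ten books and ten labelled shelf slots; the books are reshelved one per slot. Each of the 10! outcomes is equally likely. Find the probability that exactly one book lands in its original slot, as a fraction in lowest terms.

16687/45360

Favorable outcomes: C(10,1)·!9 = 10·133496 = 1334960.
Total outcomes: 10! = 3628800.
Probability = 1334960/3628800 = 16687/45360.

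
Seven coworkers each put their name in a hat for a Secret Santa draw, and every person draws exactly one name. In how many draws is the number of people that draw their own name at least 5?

# with exactly i fixed is C(7,i)·!(7-i); sum over i=5..7:
  i=5: C(7,5)·!2 = 21·1 = 21
  i=6: C(7,6)·!1 = 7·0 = 0
  i=7: C(7,7)·!0 = 1·1 = 1
Total = 22.

22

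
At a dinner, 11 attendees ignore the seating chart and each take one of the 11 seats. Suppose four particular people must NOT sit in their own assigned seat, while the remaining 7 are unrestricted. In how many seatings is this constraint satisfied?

27422640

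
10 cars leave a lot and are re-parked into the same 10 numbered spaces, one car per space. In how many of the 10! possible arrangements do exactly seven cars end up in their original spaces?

240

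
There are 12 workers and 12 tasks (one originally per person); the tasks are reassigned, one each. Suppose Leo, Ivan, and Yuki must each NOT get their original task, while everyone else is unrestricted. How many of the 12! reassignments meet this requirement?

Inclusion-exclusion on the 3 forbidden self-matches:
Σ_{j=0}^{3} (-1)^j C(3,j)(12-j)!
= C(3,0)·12! - C(3,1)·11! + C(3,2)·10! - C(3,3)·9!
= 479001600 - 119750400 + 10886400 - 362880
= 369774720

369774720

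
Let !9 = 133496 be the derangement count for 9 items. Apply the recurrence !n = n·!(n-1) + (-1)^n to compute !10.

!10 = 10·133496 + 1 = 1334961.

1334961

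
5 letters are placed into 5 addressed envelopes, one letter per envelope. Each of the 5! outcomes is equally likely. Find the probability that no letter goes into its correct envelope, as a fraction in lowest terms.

11/30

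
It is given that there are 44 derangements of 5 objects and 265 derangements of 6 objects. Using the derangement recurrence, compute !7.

1854

!7 = (7-1)·(!6 + !5) = 6·(265 + 44) = 6·309 = 1854.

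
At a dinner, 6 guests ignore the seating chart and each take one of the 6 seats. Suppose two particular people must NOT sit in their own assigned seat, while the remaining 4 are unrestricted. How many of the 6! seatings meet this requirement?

Let A_j be the event that the j-th constrained one is fixed. By inclusion-exclusion over the 2 events:
Σ_{j=0}^{2} (-1)^j C(2,j)(6-j)!
= C(2,0)·6! - C(2,1)·5! + C(2,2)·4!
= 720 - 240 + 24
= 504

504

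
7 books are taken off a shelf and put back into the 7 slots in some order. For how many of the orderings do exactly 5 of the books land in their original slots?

21

Pick the 5 fixed positions: C(7,5) = 21 ways.
The remaining 2 must be deranged: !2 = 1.
Total: 21 × 1 = 21.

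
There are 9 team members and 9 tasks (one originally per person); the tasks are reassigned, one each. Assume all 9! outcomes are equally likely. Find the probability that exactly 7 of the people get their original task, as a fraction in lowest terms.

Favorable outcomes: C(9,7)·!2 = 36·1 = 36.
Total outcomes: 9! = 362880.
Probability = 36/362880 = 1/10080.

1/10080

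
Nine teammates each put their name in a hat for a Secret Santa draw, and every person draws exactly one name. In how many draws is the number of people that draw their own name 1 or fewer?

266993

Sum C(9,i)·!(9-i) for i = 0..1:
  i=0: C(9,0)·!9 = 1·133496 = 133496
  i=1: C(9,1)·!8 = 9·14833 = 133497
Total = 266993.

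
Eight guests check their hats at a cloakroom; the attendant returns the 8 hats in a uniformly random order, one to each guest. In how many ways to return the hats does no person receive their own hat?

14833

!8 = 8! · Σ_{k=0}^{8} (-1)^k/k!
= 8! - 8!/1! + 8!/2! - 8!/3! + 8!/4! - 8!/5! + 8!/6! - 8!/7! + 8!/8!
= 40320 - 40320 + 20160 - 6720 + 1680 - 336 + 56 - 8 + 1
= 14833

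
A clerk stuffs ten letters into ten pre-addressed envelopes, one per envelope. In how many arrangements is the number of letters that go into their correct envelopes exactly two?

667485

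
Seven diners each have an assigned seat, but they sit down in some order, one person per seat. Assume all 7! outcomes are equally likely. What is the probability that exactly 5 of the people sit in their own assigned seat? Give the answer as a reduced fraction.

1/240

Favorable outcomes: C(7,5)·!2 = 21·1 = 21.
Total outcomes: 7! = 5040.
Probability = 21/5040 = 1/240.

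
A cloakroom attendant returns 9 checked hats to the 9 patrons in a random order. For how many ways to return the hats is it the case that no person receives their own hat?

Recurrence: !9 = 9·!8 + (-1)^9.
!9 = 9·14833 - 1 = 133496

133496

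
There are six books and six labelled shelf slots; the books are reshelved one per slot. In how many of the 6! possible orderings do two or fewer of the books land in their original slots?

664

# with exactly i fixed is C(6,i)·!(6-i); sum over i=0..2:
  i=0: C(6,0)·!6 = 1·265 = 265
  i=1: C(6,1)·!5 = 6·44 = 264
  i=2: C(6,2)·!4 = 15·9 = 135
Total = 664.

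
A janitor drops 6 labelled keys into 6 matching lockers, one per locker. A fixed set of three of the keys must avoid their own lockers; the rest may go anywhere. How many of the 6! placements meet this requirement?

426

Inclusion-exclusion on the 3 forbidden self-matches:
Σ_{j=0}^{3} (-1)^j C(3,j)(6-j)!
= C(3,0)·6! - C(3,1)·5! + C(3,2)·4! - C(3,3)·3!
= 720 - 360 + 72 - 6
= 426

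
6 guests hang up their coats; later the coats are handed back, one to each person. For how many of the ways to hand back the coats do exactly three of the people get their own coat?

Pick the 3 fixed positions: C(6,3) = 20 ways.
The remaining 3 must be deranged: !3 = 2.
Total: 20 × 2 = 40.

40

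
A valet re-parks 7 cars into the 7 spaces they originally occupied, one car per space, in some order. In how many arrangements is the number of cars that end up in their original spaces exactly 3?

315

Pick the 3 fixed positions: C(7,3) = 35 ways.
The other 4 form a derangement: !4 = 9.
Total: 35 × 9 = 315.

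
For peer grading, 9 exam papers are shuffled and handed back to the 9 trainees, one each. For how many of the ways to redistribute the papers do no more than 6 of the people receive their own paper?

Sum C(9,i)·!(9-i) for i = 0..6:
  i=0: C(9,0)·!9 = 1·133496 = 133496
  i=1: C(9,1)·!8 = 9·14833 = 133497
  i=2: C(9,2)·!7 = 36·1854 = 66744
  i=3: C(9,3)·!6 = 84·265 = 22260
  i=4: C(9,4)·!5 = 126·44 = 5544
  i=5: C(9,5)·!4 = 126·9 = 1134
  i=6: C(9,6)·!3 = 84·2 = 168
Total = 362843.

362843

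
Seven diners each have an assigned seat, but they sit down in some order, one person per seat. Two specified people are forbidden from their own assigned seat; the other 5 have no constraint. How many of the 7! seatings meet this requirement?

3720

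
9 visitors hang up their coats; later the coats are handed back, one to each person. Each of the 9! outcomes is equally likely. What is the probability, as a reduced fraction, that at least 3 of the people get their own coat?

29143/362880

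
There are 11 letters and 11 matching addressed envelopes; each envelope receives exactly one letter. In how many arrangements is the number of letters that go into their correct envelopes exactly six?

20328

Pick the 6 fixed positions: C(11,6) = 462 ways.
The other 5 form a derangement: !5 = 44.
Total: 462 × 44 = 20328.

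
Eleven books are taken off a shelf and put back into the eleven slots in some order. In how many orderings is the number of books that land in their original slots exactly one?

14684571

Pick the single fixed position: C(11,1) = 11 ways.
The remaining 10 must be deranged: !10 = 1334961.
Total: 11 × 1334961 = 14684571.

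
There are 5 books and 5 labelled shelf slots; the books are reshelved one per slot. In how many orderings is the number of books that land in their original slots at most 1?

89

Sum C(5,i)·!(5-i) for i = 0..1:
  i=0: C(5,0)·!5 = 1·44 = 44
  i=1: C(5,1)·!4 = 5·9 = 45
Total = 89.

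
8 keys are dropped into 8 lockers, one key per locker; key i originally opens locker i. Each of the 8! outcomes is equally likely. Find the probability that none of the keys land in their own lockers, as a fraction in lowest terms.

2119/5760

Favorable outcomes: !8 = 14833.
Total outcomes: 8! = 40320.
Probability = 14833/40320 = 2119/5760.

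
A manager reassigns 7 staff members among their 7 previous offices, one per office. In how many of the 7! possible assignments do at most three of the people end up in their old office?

4948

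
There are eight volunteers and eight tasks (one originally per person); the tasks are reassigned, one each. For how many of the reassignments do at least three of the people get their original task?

3235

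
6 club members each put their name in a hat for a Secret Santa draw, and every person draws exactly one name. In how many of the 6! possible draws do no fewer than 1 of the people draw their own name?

# with exactly i fixed is C(6,i)·!(6-i); sum over i=1..6:
  i=1: C(6,1)·!5 = 6·44 = 264
  i=2: C(6,2)·!4 = 15·9 = 135
  i=3: C(6,3)·!3 = 20·2 = 40
  i=4: C(6,4)·!2 = 15·1 = 15
  i=5: C(6,5)·!1 = 6·0 = 0
  i=6: C(6,6)·!0 = 1·1 = 1
Total = 455.

455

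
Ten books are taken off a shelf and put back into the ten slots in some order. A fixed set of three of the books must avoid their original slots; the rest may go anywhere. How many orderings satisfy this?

2656080

Let A_j be the event that the j-th constrained one is fixed. By inclusion-exclusion over the 3 events:
Σ_{j=0}^{3} (-1)^j C(3,j)(10-j)!
= C(3,0)·10! - C(3,1)·9! + C(3,2)·8! - C(3,3)·7!
= 3628800 - 1088640 + 120960 - 5040
= 2656080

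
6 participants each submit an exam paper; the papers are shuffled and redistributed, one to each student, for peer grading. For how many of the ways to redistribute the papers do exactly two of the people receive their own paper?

135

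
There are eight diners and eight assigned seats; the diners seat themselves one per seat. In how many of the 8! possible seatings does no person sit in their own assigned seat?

!8 = 8! · Σ_{k=0}^{8} (-1)^k/k!
= 8! - 8!/1! + 8!/2! - 8!/3! + 8!/4! - 8!/5! + 8!/6! - 8!/7! + 8!/8!
= 40320 - 40320 + 20160 - 6720 + 1680 - 336 + 56 - 8 + 1
= 14833

14833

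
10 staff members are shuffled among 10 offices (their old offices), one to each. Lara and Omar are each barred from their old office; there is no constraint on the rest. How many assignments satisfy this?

2943360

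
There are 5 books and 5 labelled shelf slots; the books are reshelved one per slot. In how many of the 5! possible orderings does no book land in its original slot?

!5 is the nearest integer to 5!/e.
5! = 120, and 120/e ≈ 44.15, so !5 = 44.

44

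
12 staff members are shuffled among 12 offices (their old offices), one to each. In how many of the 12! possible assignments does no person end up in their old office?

176214841

The number of derangements of 12 is !12 = Σ_{k=0}^{12} (-1)^k·12!/k!
= 12! - 12!/1! + 12!/2! - 12!/3! + 12!/4! - 12!/5! + 12!/6! - 12!/7! + 12!/8! - 12!/9! + 12!/10! - 12!/11! + 12!/12!
= 479001600 - 479001600 + 239500800 - 79833600 + 19958400 - 3991680 + 665280 - 95040 + 11880 - 1320 + 132 - 12 + 1
= 176214841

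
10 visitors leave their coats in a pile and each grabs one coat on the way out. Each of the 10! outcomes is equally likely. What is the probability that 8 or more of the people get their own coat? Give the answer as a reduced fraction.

Favorable outcomes: Σ_{i≥8} C(10,i)·!(10-i) = 45·1 + 10·0 + 1·1 = 46.
Total outcomes: 10! = 3628800.
Probability = 46/3628800 = 23/1814400.

23/1814400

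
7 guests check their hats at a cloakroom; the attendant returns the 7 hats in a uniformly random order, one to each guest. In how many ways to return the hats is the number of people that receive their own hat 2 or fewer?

4633

# with exactly i fixed is C(7,i)·!(7-i); sum over i=0..2:
  i=0: C(7,0)·!7 = 1·1854 = 1854
  i=1: C(7,1)·!6 = 7·265 = 1855
  i=2: C(7,2)·!5 = 21·44 = 924
Total = 4633.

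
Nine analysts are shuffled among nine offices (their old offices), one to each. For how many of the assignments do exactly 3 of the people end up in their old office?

22260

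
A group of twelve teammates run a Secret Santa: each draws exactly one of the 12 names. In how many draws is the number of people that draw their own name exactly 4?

Choose which 4 of the 12 are fixed: C(12,4) = 495.
The remaining 8 must be deranged: !8 = 14833.
Total: 495 × 14833 = 7342335.

7342335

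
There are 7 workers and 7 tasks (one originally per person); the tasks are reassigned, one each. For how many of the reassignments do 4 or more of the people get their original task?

Sum C(7,i)·!(7-i) for i = 4..7:
  i=4: C(7,4)·!3 = 35·2 = 70
  i=5: C(7,5)·!2 = 21·1 = 21
  i=6: C(7,6)·!1 = 7·0 = 0
  i=7: C(7,7)·!0 = 1·1 = 1
Total = 92.

92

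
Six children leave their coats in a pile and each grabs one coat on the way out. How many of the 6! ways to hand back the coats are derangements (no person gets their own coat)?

265

!6 = 6! · Σ_{k=0}^{6} (-1)^k/k!
= 6! - 6!/1! + 6!/2! - 6!/3! + 6!/4! - 6!/5! + 6!/6!
= 720 - 720 + 360 - 120 + 30 - 6 + 1
= 265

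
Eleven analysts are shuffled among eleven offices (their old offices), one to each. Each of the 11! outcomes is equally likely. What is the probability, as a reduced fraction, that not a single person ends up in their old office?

Favorable outcomes: !11 = 14684570.
Total outcomes: 11! = 39916800.
Probability = 14684570/39916800 = 1468457/3991680.

1468457/3991680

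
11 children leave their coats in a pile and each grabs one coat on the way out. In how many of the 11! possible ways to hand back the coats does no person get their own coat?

By inclusion-exclusion, !11 = Σ (-1)^k · 11!/k! for k=0..11
= 11! - 11!/1! + 11!/2! - 11!/3! + 11!/4! - 11!/5! + 11!/6! - 11!/7! + 11!/8! - 11!/9! + 11!/10! - 11!/11!
= 39916800 - 39916800 + 19958400 - 6652800 + 1663200 - 332640 + 55440 - 7920 + 990 - 110 + 11 - 1
= 14684570

14684570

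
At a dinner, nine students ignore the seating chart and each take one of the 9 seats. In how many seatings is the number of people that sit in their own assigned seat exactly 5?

Choose which 5 of the 9 are fixed: C(9,5) = 126.
The remaining 4 must be deranged: !4 = 9.
Total: 126 × 9 = 1134.

1134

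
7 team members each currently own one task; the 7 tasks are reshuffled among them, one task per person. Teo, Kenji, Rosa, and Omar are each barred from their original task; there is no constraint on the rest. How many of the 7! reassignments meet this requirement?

2790

Let A_j be the event that the j-th constrained one is fixed. By inclusion-exclusion over the 4 events:
Σ_{j=0}^{4} (-1)^j C(4,j)(7-j)!
= C(4,0)·7! - C(4,1)·6! + C(4,2)·5! - C(4,3)·4! + C(4,4)·3!
= 5040 - 2880 + 720 - 96 + 6
= 2790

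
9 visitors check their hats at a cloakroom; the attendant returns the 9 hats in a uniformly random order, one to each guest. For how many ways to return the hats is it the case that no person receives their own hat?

133496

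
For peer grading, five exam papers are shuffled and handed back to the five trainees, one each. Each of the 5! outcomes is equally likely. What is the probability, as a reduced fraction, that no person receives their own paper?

11/30

Favorable outcomes: !5 = 44.
Total outcomes: 5! = 120.
Probability = 44/120 = 11/30.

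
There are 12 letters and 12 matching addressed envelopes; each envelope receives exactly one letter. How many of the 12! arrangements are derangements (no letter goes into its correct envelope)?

!12 is the nearest integer to 12!/e.
12! = 479001600, and 479001600/e ≈ 176214840.93, so !12 = 176214841.

176214841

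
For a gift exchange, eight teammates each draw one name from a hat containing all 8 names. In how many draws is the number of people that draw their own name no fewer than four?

Sum C(8,i)·!(8-i) for i = 4..8:
  i=4: C(8,4)·!4 = 70·9 = 630
  i=5: C(8,5)·!3 = 56·2 = 112
  i=6: C(8,6)·!2 = 28·1 = 28
  i=7: C(8,7)·!1 = 8·0 = 0
  i=8: C(8,8)·!0 = 1·1 = 1
Total = 771.

771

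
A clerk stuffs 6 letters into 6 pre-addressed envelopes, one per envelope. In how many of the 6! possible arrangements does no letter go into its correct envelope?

265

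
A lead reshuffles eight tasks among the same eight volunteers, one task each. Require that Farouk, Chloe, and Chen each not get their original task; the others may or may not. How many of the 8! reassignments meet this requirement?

27240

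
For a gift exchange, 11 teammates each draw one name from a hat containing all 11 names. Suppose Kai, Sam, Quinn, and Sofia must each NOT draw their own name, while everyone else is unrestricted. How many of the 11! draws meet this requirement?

27422640

Inclusion-exclusion on the 4 forbidden self-matches:
Σ_{j=0}^{4} (-1)^j C(4,j)(11-j)!
= C(4,0)·11! - C(4,1)·10! + C(4,2)·9! - C(4,3)·8! + C(4,4)·7!
= 39916800 - 14515200 + 2177280 - 161280 + 5040
= 27422640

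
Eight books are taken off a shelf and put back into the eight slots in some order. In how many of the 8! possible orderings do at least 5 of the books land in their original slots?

141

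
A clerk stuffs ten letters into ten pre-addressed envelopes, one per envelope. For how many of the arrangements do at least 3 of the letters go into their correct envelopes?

Sum C(10,i)·!(10-i) for i = 3..10:
  i=3: C(10,3)·!7 = 120·1854 = 222480
  i=4: C(10,4)·!6 = 210·265 = 55650
  i=5: C(10,5)·!5 = 252·44 = 11088
  i=6: C(10,6)·!4 = 210·9 = 1890
  i=7: C(10,7)·!3 = 120·2 = 240
  i=8: C(10,8)·!2 = 45·1 = 45
  i=9: C(10,9)·!1 = 10·0 = 0
  i=10: C(10,10)·!0 = 1·1 = 1
Total = 291394.

291394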